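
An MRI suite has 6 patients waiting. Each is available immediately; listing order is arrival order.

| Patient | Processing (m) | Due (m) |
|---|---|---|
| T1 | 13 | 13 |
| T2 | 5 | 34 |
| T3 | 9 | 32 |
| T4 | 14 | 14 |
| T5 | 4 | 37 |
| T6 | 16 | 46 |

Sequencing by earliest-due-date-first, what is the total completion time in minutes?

223

EDD (increasing due date): T1 T4 T3 T2 T5 T6.
T1: 0→13
T4: 13→27
T3: 27→36
T2: 36→41
T5: 41→45
T6: 45→61
Sum = 13+27+36+41+45+61 = 223.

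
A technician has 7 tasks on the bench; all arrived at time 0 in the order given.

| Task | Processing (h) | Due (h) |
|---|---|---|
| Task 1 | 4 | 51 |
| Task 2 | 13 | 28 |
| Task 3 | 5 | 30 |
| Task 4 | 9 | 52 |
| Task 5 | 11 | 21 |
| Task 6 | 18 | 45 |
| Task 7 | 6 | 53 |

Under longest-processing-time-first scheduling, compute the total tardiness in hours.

LPT (decreasing processing time): Task 6 Task 2 Task 5 Task 4 Task 7 Task 3 Task 1.
Task 6: 0→18, due 45, tardiness 0
Task 2: 18→31, due 28, tardiness 3
Task 5: 31→42, due 21, tardiness 21
Task 4: 42→51, due 52, tardiness 0
Task 7: 51→57, due 53, tardiness 4
Task 3: 57→62, due 30, tardiness 32
Task 1: 62→66, due 51, tardiness 15
Sum = 0+3+21+0+4+32+15 = 75.

75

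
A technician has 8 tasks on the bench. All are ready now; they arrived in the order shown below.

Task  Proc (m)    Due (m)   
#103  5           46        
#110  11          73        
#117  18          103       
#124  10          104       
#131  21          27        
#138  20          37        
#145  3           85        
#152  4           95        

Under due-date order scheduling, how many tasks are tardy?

EDD (increasing due date): #131 #138 #103 #110 #145 #152 #117 #124.
#131: 0→21, due 27, tardiness 0
#138: 21→41, due 37, tardiness 4
#103: 41→46, due 46, tardiness 0
#110: 46→57, due 73, tardiness 0
#145: 57→60, due 85, tardiness 0
#152: 60→64, due 95, tardiness 0
#117: 64→82, due 103, tardiness 0
#124: 82→92, due 104, tardiness 0
Late tasks: 1.

1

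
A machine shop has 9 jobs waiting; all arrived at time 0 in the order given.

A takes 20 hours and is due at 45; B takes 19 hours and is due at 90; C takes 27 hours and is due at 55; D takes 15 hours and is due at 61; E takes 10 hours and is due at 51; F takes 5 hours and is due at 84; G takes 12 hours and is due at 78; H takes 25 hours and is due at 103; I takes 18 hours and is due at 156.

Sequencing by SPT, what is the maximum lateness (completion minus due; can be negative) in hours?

96

SPT (increasing processing time): F E G D I B A H C.
F: 0→5, due 84, lateness -79
E: 5→15, due 51, lateness -36
G: 15→27, due 78, lateness -51
D: 27→42, due 61, lateness -19
I: 42→60, due 156, lateness -96
B: 60→79, due 90, lateness -11
A: 79→99, due 45, lateness 54
H: 99→124, due 103, lateness 21
C: 124→151, due 55, lateness 96
Maximum = 96.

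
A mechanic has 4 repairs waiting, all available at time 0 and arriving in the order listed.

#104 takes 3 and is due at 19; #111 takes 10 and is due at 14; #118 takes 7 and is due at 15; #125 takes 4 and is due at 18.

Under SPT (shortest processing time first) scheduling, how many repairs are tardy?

1

SPT (increasing processing time): #104 #125 #118 #111.
#104: 0→3, due 19, tardiness 0
#125: 3→7, due 18, tardiness 0
#118: 7→14, due 15, tardiness 0
#111: 14→24, due 14, tardiness 10
Late repairs: 1.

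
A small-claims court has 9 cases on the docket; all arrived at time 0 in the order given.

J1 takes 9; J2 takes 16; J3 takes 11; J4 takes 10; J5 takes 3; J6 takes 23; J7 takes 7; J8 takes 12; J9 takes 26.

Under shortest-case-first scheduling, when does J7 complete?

SPT (increasing processing time): J5 J7 J1 J4 J3 J8 J2 J6 J9.
J5: 0→3
J7: 3→10

10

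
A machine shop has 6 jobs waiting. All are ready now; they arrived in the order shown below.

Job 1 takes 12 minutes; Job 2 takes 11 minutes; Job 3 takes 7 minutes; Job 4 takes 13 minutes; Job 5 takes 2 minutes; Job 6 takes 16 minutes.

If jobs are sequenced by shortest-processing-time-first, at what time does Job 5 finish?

2

SPT (increasing processing time): Job 5 Job 3 Job 2 Job 1 Job 4 Job 6.
Job 5: 0→2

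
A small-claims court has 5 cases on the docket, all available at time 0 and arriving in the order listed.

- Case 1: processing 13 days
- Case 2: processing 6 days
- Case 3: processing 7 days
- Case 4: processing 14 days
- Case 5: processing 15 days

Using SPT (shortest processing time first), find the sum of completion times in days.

SPT (increasing processing time): Case 2 Case 3 Case 1 Case 4 Case 5.
Case 2: 0→6
Case 3: 6→13
Case 1: 13→26
Case 4: 26→40
Case 5: 40→55
Sum = 6+13+26+40+55 = 140.

140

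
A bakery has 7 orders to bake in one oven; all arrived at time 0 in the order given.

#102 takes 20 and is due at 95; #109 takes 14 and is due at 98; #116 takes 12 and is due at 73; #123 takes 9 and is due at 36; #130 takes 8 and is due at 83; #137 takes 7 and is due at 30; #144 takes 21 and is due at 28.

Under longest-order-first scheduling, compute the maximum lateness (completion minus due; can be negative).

61

LPT (decreasing processing time): #144 #102 #109 #116 #123 #130 #137.
#144: 0→21, due 28, lateness -7
#102: 21→41, due 95, lateness -54
#109: 41→55, due 98, lateness -43
#116: 55→67, due 73, lateness -6
#123: 67→76, due 36, lateness 40
#130: 76→84, due 83, lateness 1
#137: 84→91, due 30, lateness 61
Maximum = 61.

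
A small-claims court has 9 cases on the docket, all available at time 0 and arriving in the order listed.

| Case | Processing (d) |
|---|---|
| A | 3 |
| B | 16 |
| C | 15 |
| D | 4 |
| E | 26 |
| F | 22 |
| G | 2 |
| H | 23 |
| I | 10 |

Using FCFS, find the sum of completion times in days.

FIFO (arrival order): A B C D E F G H I.
A: 0→3
B: 3→19
C: 19→34
D: 34→38
E: 38→64
F: 64→86
G: 86→88
H: 88→111
I: 111→121
Sum = 3+19+34+38+64+86+88+111+121 = 564.

564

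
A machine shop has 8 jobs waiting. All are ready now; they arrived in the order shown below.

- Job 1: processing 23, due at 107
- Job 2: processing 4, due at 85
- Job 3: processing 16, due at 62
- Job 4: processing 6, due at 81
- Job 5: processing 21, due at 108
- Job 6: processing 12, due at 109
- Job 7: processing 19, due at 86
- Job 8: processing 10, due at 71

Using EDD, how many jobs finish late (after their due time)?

EDD (increasing due date): Job 3 Job 8 Job 4 Job 2 Job 7 Job 1 Job 5 Job 6.
Job 3: 0→16, due 62, tardiness 0
Job 8: 16→26, due 71, tardiness 0
Job 4: 26→32, due 81, tardiness 0
Job 2: 32→36, due 85, tardiness 0
Job 7: 36→55, due 86, tardiness 0
Job 1: 55→78, due 107, tardiness 0
Job 5: 78→99, due 108, tardiness 0
Job 6: 99→111, due 109, tardiness 2
Late jobs: 1.

1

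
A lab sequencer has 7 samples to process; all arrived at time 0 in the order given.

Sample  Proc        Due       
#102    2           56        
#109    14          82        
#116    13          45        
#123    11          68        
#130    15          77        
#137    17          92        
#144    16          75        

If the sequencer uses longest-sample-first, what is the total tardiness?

LPT (decreasing processing time): #137 #144 #130 #109 #116 #123 #102.
#137: 0→17, due 92, tardiness 0
#144: 17→33, due 75, tardiness 0
#130: 33→48, due 77, tardiness 0
#109: 48→62, due 82, tardiness 0
#116: 62→75, due 45, tardiness 30
#123: 75→86, due 68, tardiness 18
#102: 86→88, due 56, tardiness 32
Sum = 0+0+0+0+30+18+32 = 80.

80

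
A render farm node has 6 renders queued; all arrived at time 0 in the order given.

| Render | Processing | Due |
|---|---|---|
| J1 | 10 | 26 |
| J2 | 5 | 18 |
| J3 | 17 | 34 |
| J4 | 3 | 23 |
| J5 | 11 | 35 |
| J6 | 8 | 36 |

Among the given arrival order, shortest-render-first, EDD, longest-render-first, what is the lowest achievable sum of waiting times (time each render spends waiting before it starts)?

FIFO (arrival order): J1 J2 J3 J4 J5 J6.
J1: waits 0, runs 0→10
J2: waits 10, runs 10→15
J3: waits 15, runs 15→32
J4: waits 32, runs 32→35
J5: waits 35, runs 35→46
J6: waits 46, runs 46→54
Sum = 0+10+15+32+35+46 = 138.
SPT (increasing processing time): J4 J2 J6 J1 J5 J3.
J4: waits 0, runs 0→3
J2: waits 3, runs 3→8
J6: waits 8, runs 8→16
J1: waits 16, runs 16→26
J5: waits 26, runs 26→37
J3: waits 37, runs 37→54
Sum = 0+3+8+16+26+37 = 90.
EDD (increasing due date): J2 J4 J1 J3 J5 J6.
J2: waits 0, runs 0→5
J4: waits 5, runs 5→8
J1: waits 8, runs 8→18
J3: waits 18, runs 18→35
J5: waits 35, runs 35→46
J6: waits 46, runs 46→54
Sum = 0+5+8+18+35+46 = 112.
LPT (decreasing processing time): J3 J5 J1 J6 J2 J4.
J3: waits 0, runs 0→17
J5: waits 17, runs 17→28
J1: waits 28, runs 28→38
J6: waits 38, runs 38→46
J2: waits 46, runs 46→51
J4: waits 51, runs 51→54
Sum = 0+17+28+38+46+51 = 180.
FIFO 138, SPT 90, EDD 112, LPT 180 → minimum 90.

90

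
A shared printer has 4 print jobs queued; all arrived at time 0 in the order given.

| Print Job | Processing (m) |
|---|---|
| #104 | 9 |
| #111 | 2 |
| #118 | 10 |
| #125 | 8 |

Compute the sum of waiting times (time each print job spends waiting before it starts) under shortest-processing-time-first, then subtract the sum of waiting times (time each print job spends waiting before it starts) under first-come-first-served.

-10

SPT (increasing processing time): #111 #125 #104 #118.
#111: waits 0, runs 0→2
#125: waits 2, runs 2→10
#104: waits 10, runs 10→19
#118: waits 19, runs 19→29
Sum = 0+2+10+19 = 31.
FIFO (arrival order): #104 #111 #118 #125.
#104: waits 0, runs 0→9
#111: waits 9, runs 9→11
#118: waits 11, runs 11→21
#125: waits 21, runs 21→29
Sum = 0+9+11+21 = 41.
Difference = 31 − 41 = -10.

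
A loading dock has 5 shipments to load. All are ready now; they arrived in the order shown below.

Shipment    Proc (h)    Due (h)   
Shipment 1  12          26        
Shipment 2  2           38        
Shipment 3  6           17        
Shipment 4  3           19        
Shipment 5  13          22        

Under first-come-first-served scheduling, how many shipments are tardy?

FIFO (arrival order): Shipment 1 Shipment 2 Shipment 3 Shipment 4 Shipment 5.
Shipment 1: 0→12, due 26, tardiness 0
Shipment 2: 12→14, due 38, tardiness 0
Shipment 3: 14→20, due 17, tardiness 3
Shipment 4: 20→23, due 19, tardiness 4
Shipment 5: 23→36, due 22, tardiness 14
Late shipments: 3.

3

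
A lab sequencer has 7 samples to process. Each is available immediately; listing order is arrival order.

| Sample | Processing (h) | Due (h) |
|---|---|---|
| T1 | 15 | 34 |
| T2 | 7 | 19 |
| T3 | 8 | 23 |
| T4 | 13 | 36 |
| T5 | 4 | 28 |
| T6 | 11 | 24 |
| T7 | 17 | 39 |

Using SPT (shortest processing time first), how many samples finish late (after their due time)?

4

SPT (increasing processing time): T5 T2 T3 T6 T4 T1 T7.
T5: 0→4, due 28, tardiness 0
T2: 4→11, due 19, tardiness 0
T3: 11→19, due 23, tardiness 0
T6: 19→30, due 24, tardiness 6
T4: 30→43, due 36, tardiness 7
T1: 43→58, due 34, tardiness 24
T7: 58→75, due 39, tardiness 36
Late samples: 4.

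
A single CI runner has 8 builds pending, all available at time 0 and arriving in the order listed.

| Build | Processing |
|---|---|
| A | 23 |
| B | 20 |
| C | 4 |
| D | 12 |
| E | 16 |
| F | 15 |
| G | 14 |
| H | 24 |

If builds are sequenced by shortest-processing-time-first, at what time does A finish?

SPT (increasing processing time): C D G F E B A H.
C: 0→4
D: 4→16
G: 16→30
F: 30→45
E: 45→61
B: 61→81
A: 81→104

104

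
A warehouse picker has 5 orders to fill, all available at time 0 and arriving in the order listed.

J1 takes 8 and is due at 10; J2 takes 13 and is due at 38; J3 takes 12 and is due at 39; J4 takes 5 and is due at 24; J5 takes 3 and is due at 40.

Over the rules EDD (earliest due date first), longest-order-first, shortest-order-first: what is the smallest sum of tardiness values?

EDD (increasing due date): J1 J4 J2 J3 J5.
J1: 0→8, due 10, tardiness 0
J4: 8→13, due 24, tardiness 0
J2: 13→26, due 38, tardiness 0
J3: 26→38, due 39, tardiness 0
J5: 38→41, due 40, tardiness 1
Sum = 0+0+0+0+1 = 1.
LPT (decreasing processing time): J2 J3 J1 J4 J5.
J2: 0→13, due 38, tardiness 0
J3: 13→25, due 39, tardiness 0
J1: 25→33, due 10, tardiness 23
J4: 33→38, due 24, tardiness 14
J5: 38→41, due 40, tardiness 1
Sum = 0+0+23+14+1 = 38.
SPT (increasing processing time): J5 J4 J1 J3 J2.
J5: 0→3, due 40, tardiness 0
J4: 3→8, due 24, tardiness 0
J1: 8→16, due 10, tardiness 6
J3: 16→28, due 39, tardiness 0
J2: 28→41, due 38, tardiness 3
Sum = 0+0+6+0+3 = 9.
EDD 1, LPT 38, SPT 9 → minimum 1.

1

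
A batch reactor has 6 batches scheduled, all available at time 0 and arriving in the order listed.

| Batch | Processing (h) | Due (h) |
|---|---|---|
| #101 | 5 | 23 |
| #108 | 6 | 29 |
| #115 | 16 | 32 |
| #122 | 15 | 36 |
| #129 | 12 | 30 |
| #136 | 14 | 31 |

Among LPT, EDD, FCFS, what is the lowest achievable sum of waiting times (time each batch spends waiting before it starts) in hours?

LPT (decreasing processing time): #115 #122 #136 #129 #108 #101.
#115: waits 0, runs 0→16
#122: waits 16, runs 16→31
#136: waits 31, runs 31→45
#129: waits 45, runs 45→57
#108: waits 57, runs 57→63
#101: waits 63, runs 63→68
Sum = 0+16+31+45+57+63 = 212.
EDD (increasing due date): #101 #108 #129 #136 #115 #122.
#101: waits 0, runs 0→5
#108: waits 5, runs 5→11
#129: waits 11, runs 11→23
#136: waits 23, runs 23→37
#115: waits 37, runs 37→53
#122: waits 53, runs 53→68
Sum = 0+5+11+23+37+53 = 129.
FIFO (arrival order): #101 #108 #115 #122 #129 #136.
#101: waits 0, runs 0→5
#108: waits 5, runs 5→11
#115: waits 11, runs 11→27
#122: waits 27, runs 27→42
#129: waits 42, runs 42→54
#136: waits 54, runs 54→68
Sum = 0+5+11+27+42+54 = 139.
LPT 212, EDD 129, FIFO 139 → minimum 129.

129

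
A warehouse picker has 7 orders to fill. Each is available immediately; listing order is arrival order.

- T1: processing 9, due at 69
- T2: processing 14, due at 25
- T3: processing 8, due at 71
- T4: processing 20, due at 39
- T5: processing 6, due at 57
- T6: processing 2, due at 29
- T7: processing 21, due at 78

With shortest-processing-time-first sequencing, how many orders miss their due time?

3

SPT (increasing processing time): T6 T5 T3 T1 T2 T4 T7.
T6: 0→2, due 29, tardiness 0
T5: 2→8, due 57, tardiness 0
T3: 8→16, due 71, tardiness 0
T1: 16→25, due 69, tardiness 0
T2: 25→39, due 25, tardiness 14
T4: 39→59, due 39, tardiness 20
T7: 59→80, due 78, tardiness 2
Late orders: 3.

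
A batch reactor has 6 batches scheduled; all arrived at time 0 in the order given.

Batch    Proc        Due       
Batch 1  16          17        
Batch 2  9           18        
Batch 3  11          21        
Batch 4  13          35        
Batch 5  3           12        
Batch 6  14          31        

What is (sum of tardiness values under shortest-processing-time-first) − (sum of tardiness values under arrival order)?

-40

SPT (increasing processing time): Batch 5 Batch 2 Batch 3 Batch 4 Batch 6 Batch 1.
Batch 5: 0→3, due 12, tardiness 0
Batch 2: 3→12, due 18, tardiness 0
Batch 3: 12→23, due 21, tardiness 2
Batch 4: 23→36, due 35, tardiness 1
Batch 6: 36→50, due 31, tardiness 19
Batch 1: 50→66, due 17, tardiness 49
Sum = 0+0+2+1+19+49 = 71.
FIFO (arrival order): Batch 1 Batch 2 Batch 3 Batch 4 Batch 5 Batch 6.
Batch 1: 0→16, due 17, tardiness 0
Batch 2: 16→25, due 18, tardiness 7
Batch 3: 25→36, due 21, tardiness 15
Batch 4: 36→49, due 35, tardiness 14
Batch 5: 49→52, due 12, tardiness 40
Batch 6: 52→66, due 31, tardiness 35
Sum = 0+7+15+14+40+35 = 111.
Difference = 71 − 111 = -40.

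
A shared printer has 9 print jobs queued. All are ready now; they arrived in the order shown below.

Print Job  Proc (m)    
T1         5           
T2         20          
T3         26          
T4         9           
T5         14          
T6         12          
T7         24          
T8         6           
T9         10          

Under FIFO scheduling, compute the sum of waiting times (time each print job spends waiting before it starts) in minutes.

FIFO (arrival order): T1 T2 T3 T4 T5 T6 T7 T8 T9.
T1: waits 0, runs 0→5
T2: waits 5, runs 5→25
T3: waits 25, runs 25→51
T4: waits 51, runs 51→60
T5: waits 60, runs 60→74
T6: waits 74, runs 74→86
T7: waits 86, runs 86→110
T8: waits 110, runs 110→116
T9: waits 116, runs 116→126
Sum = 0+5+25+51+60+74+86+110+116 = 527.

527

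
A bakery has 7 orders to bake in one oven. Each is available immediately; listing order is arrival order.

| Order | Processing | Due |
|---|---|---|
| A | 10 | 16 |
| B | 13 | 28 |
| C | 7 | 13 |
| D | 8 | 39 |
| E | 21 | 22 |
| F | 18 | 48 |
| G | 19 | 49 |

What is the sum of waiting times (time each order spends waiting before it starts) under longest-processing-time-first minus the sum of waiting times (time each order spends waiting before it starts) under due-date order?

111

LPT (decreasing processing time): E G F B A D C.
E: waits 0, runs 0→21
G: waits 21, runs 21→40
F: waits 40, runs 40→58
B: waits 58, runs 58→71
A: waits 71, runs 71→81
D: waits 81, runs 81→89
C: waits 89, runs 89→96
Sum = 0+21+40+58+71+81+89 = 360.
EDD (increasing due date): C A E B D F G.
C: waits 0, runs 0→7
A: waits 7, runs 7→17
E: waits 17, runs 17→38
B: waits 38, runs 38→51
D: waits 51, runs 51→59
F: waits 59, runs 59→77
G: waits 77, runs 77→96
Sum = 0+7+17+38+51+59+77 = 249.
Difference = 360 − 249 = 111.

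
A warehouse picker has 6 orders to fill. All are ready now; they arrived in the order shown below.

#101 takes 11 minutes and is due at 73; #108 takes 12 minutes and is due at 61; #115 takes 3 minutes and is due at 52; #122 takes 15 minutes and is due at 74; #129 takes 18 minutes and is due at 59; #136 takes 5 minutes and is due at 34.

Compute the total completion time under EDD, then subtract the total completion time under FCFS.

EDD (increasing due date): #136 #115 #129 #108 #101 #122.
#136: 0→5
#115: 5→8
#129: 8→26
#108: 26→38
#101: 38→49
#122: 49→64
Sum = 5+8+26+38+49+64 = 190.
FIFO (arrival order): #101 #108 #115 #122 #129 #136.
#101: 0→11
#108: 11→23
#115: 23→26
#122: 26→41
#129: 41→59
#136: 59→64
Sum = 11+23+26+41+59+64 = 224.
Difference = 190 − 224 = -34.

-34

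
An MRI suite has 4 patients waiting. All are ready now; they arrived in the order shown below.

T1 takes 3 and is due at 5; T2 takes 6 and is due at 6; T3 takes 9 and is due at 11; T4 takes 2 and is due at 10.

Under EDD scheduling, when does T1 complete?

EDD (increasing due date): T1 T2 T4 T3.
T1: 0→3

3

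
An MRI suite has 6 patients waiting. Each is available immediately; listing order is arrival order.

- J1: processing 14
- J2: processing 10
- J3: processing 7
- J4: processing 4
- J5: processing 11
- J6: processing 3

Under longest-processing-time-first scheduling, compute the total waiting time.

162

LPT (decreasing processing time): J1 J5 J2 J3 J4 J6.
J1: waits 0, runs 0→14
J5: waits 14, runs 14→25
J2: waits 25, runs 25→35
J3: waits 35, runs 35→42
J4: waits 42, runs 42→46
J6: waits 46, runs 46→49
Sum = 0+14+25+35+42+46 = 162.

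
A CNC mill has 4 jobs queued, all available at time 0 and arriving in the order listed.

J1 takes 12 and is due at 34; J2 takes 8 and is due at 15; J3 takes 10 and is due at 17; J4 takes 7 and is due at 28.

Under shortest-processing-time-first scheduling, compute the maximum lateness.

SPT (increasing processing time): J4 J2 J3 J1.
J4: 0→7, due 28, lateness -21
J2: 7→15, due 15, lateness 0
J3: 15→25, due 17, lateness 8
J1: 25→37, due 34, lateness 3
Maximum = 8.

8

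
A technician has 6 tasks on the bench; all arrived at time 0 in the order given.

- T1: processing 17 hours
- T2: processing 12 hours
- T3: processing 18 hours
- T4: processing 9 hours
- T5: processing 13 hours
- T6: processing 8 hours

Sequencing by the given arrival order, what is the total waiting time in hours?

218

FIFO (arrival order): T1 T2 T3 T4 T5 T6.
T1: waits 0, runs 0→17
T2: waits 17, runs 17→29
T3: waits 29, runs 29→47
T4: waits 47, runs 47→56
T5: waits 56, runs 56→69
T6: waits 69, runs 69→77
Sum = 0+17+29+47+56+69 = 218.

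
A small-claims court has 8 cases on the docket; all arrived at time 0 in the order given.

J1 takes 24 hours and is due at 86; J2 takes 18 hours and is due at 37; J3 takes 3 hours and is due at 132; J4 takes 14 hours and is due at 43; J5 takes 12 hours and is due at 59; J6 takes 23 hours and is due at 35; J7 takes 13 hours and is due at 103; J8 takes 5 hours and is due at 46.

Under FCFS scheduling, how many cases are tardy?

FIFO (arrival order): J1 J2 J3 J4 J5 J6 J7 J8.
J1: 0→24, due 86, tardiness 0
J2: 24→42, due 37, tardiness 5
J3: 42→45, due 132, tardiness 0
J4: 45→59, due 43, tardiness 16
J5: 59→71, due 59, tardiness 12
J6: 71→94, due 35, tardiness 59
J7: 94→107, due 103, tardiness 4
J8: 107→112, due 46, tardiness 66
Late cases: 6.

6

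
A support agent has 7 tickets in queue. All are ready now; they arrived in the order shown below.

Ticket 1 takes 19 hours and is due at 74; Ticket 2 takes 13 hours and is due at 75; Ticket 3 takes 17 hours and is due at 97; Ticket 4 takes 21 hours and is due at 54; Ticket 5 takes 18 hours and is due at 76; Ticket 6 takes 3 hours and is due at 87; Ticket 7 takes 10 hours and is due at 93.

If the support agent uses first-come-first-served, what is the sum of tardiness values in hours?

40

FIFO (arrival order): Ticket 1 Ticket 2 Ticket 3 Ticket 4 Ticket 5 Ticket 6 Ticket 7.
Ticket 1: 0→19, due 74, tardiness 0
Ticket 2: 19→32, due 75, tardiness 0
Ticket 3: 32→49, due 97, tardiness 0
Ticket 4: 49→70, due 54, tardiness 16
Ticket 5: 70→88, due 76, tardiness 12
Ticket 6: 88→91, due 87, tardiness 4
Ticket 7: 91→101, due 93, tardiness 8
Sum = 0+0+0+16+12+4+8 = 40.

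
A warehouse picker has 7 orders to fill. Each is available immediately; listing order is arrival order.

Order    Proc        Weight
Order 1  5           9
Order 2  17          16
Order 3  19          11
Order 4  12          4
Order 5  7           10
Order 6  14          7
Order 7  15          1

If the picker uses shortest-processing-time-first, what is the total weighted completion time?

2679

SPT (increasing processing time): Order 1 Order 5 Order 4 Order 6 Order 7 Order 2 Order 3.
Order 1: finishes 5, weight 9, w·C = 45
Order 5: finishes 12, weight 10, w·C = 120
Order 4: finishes 24, weight 4, w·C = 96
Order 6: finishes 38, weight 7, w·C = 266
Order 7: finishes 53, weight 1, w·C = 53
Order 2: finishes 70, weight 16, w·C = 1120
Order 3: finishes 89, weight 11, w·C = 979
Sum = 45+120+96+266+53+1120+979 = 2679.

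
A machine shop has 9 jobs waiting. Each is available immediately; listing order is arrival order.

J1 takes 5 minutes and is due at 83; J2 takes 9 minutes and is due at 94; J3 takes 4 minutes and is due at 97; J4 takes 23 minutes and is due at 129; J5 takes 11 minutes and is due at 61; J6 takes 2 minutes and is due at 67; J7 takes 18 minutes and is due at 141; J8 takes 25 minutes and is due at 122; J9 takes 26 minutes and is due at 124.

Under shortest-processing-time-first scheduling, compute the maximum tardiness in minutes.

SPT (increasing processing time): J6 J3 J1 J2 J5 J7 J4 J8 J9.
J6: 0→2, due 67, tardiness 0
J3: 2→6, due 97, tardiness 0
J1: 6→11, due 83, tardiness 0
J2: 11→20, due 94, tardiness 0
J5: 20→31, due 61, tardiness 0
J7: 31→49, due 141, tardiness 0
J4: 49→72, due 129, tardiness 0
J8: 72→97, due 122, tardiness 0
J9: 97→123, due 124, tardiness 0
Maximum = 0.

0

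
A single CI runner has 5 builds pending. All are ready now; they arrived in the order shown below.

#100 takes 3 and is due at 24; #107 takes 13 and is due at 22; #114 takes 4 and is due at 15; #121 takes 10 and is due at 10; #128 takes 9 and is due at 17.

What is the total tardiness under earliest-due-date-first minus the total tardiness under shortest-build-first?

EDD (increasing due date): #121 #114 #128 #107 #100.
#121: 0→10, due 10, tardiness 0
#114: 10→14, due 15, tardiness 0
#128: 14→23, due 17, tardiness 6
#107: 23→36, due 22, tardiness 14
#100: 36→39, due 24, tardiness 15
Sum = 0+0+6+14+15 = 35.
SPT (increasing processing time): #100 #114 #128 #121 #107.
#100: 0→3, due 24, tardiness 0
#114: 3→7, due 15, tardiness 0
#128: 7→16, due 17, tardiness 0
#121: 16→26, due 10, tardiness 16
#107: 26→39, due 22, tardiness 17
Sum = 0+0+0+16+17 = 33.
Difference = 35 − 33 = 2.

2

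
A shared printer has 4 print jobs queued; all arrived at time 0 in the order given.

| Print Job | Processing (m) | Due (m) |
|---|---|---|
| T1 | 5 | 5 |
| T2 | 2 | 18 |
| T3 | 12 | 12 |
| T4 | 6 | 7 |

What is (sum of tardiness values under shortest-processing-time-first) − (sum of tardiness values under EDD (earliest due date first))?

-1

SPT (increasing processing time): T2 T1 T4 T3.
T2: 0→2, due 18, tardiness 0
T1: 2→7, due 5, tardiness 2
T4: 7→13, due 7, tardiness 6
T3: 13→25, due 12, tardiness 13
Sum = 0+2+6+13 = 21.
EDD (increasing due date): T1 T4 T3 T2.
T1: 0→5, due 5, tardiness 0
T4: 5→11, due 7, tardiness 4
T3: 11→23, due 12, tardiness 11
T2: 23→25, due 18, tardiness 7
Sum = 0+4+11+7 = 22.
Difference = 21 − 22 = -1.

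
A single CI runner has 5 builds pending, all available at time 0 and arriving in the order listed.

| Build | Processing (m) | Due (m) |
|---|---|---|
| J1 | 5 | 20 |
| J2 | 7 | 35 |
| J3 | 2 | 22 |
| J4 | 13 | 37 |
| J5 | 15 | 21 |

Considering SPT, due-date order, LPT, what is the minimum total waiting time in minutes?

SPT (increasing processing time): J3 J1 J2 J4 J5.
J3: waits 0, runs 0→2
J1: waits 2, runs 2→7
J2: waits 7, runs 7→14
J4: waits 14, runs 14→27
J5: waits 27, runs 27→42
Sum = 0+2+7+14+27 = 50.
EDD (increasing due date): J1 J5 J3 J2 J4.
J1: waits 0, runs 0→5
J5: waits 5, runs 5→20
J3: waits 20, runs 20→22
J2: waits 22, runs 22→29
J4: waits 29, runs 29→42
Sum = 0+5+20+22+29 = 76.
LPT (decreasing processing time): J5 J4 J2 J1 J3.
J5: waits 0, runs 0→15
J4: waits 15, runs 15→28
J2: waits 28, runs 28→35
J1: waits 35, runs 35→40
J3: waits 40, runs 40→42
Sum = 0+15+28+35+40 = 118.
SPT 50, EDD 76, LPT 118 → minimum 50.

50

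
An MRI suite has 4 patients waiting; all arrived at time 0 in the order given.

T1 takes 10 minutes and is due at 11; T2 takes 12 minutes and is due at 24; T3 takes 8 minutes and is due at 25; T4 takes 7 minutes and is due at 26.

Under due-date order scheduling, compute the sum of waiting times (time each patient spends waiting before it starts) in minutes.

62

EDD (increasing due date): T1 T2 T3 T4.
T1: waits 0, runs 0→10
T2: waits 10, runs 10→22
T3: waits 22, runs 22→30
T4: waits 30, runs 30→37
Sum = 0+10+22+30 = 62.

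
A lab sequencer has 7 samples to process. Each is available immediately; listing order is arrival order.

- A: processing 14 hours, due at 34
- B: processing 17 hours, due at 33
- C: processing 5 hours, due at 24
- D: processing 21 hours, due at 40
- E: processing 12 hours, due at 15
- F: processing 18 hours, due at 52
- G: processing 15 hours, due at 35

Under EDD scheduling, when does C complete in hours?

17

EDD (increasing due date): E C B A G D F.
E: 0→12
C: 12→17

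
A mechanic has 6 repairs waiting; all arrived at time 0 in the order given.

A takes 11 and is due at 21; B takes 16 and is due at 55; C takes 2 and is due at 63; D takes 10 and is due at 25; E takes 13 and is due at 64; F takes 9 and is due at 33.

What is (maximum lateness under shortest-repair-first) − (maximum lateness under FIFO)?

SPT (increasing processing time): C F D A E B.
C: 0→2, due 63, lateness -61
F: 2→11, due 33, lateness -22
D: 11→21, due 25, lateness -4
A: 21→32, due 21, lateness 11
E: 32→45, due 64, lateness -19
B: 45→61, due 55, lateness 6
Maximum = 11.
FIFO (arrival order): A B C D E F.
A: 0→11, due 21, lateness -10
B: 11→27, due 55, lateness -28
C: 27→29, due 63, lateness -34
D: 29→39, due 25, lateness 14
E: 39→52, due 64, lateness -12
F: 52→61, due 33, lateness 28
Maximum = 28.
Difference = 11 − 28 = -17.

-17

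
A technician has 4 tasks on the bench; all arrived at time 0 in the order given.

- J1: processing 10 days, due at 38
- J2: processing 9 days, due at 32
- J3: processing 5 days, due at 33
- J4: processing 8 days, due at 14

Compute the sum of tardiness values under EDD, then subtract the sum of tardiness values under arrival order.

EDD (increasing due date): J4 J2 J3 J1.
J4: 0→8, due 14, tardiness 0
J2: 8→17, due 32, tardiness 0
J3: 17→22, due 33, tardiness 0
J1: 22→32, due 38, tardiness 0
Sum = 0+0+0+0 = 0.
FIFO (arrival order): J1 J2 J3 J4.
J1: 0→10, due 38, tardiness 0
J2: 10→19, due 32, tardiness 0
J3: 19→24, due 33, tardiness 0
J4: 24→32, due 14, tardiness 18
Sum = 0+0+0+18 = 18.
Difference = 0 − 18 = -18.

-18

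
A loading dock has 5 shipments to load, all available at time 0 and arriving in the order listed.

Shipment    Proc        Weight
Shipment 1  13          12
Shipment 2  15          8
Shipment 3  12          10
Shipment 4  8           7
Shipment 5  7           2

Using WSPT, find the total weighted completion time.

WSPT (decreasing weight/processing-time ratio): Shipment 1 Shipment 4 Shipment 3 Shipment 2 Shipment 5.
Shipment 1: finishes 13, weight 12, w·C = 156
Shipment 4: finishes 21, weight 7, w·C = 147
Shipment 3: finishes 33, weight 10, w·C = 330
Shipment 2: finishes 48, weight 8, w·C = 384
Shipment 5: finishes 55, weight 2, w·C = 110
Sum = 156+147+330+384+110 = 1127.

1127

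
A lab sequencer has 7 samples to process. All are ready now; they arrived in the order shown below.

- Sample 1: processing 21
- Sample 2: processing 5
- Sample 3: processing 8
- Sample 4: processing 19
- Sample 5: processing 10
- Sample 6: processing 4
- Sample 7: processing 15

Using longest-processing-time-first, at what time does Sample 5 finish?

65

LPT (decreasing processing time): Sample 1 Sample 4 Sample 7 Sample 5 Sample 3 Sample 2 Sample 6.
Sample 1: 0→21
Sample 4: 21→40
Sample 7: 40→55
Sample 5: 55→65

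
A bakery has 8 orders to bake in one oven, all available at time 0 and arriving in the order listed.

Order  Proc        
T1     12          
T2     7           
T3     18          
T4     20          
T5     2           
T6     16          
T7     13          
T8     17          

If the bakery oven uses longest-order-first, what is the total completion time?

LPT (decreasing processing time): T4 T3 T8 T6 T7 T1 T2 T5.
T4: 0→20
T3: 20→38
T8: 38→55
T6: 55→71
T7: 71→84
T1: 84→96
T2: 96→103
T5: 103→105
Sum = 20+38+55+71+84+96+103+105 = 572.

572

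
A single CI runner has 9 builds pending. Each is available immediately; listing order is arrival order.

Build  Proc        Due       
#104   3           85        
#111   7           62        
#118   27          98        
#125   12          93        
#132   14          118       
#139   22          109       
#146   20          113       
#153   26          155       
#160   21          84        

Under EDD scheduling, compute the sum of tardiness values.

EDD (increasing due date): #111 #160 #104 #125 #118 #139 #146 #132 #153.
#111: 0→7, due 62, tardiness 0
#160: 7→28, due 84, tardiness 0
#104: 28→31, due 85, tardiness 0
#125: 31→43, due 93, tardiness 0
#118: 43→70, due 98, tardiness 0
#139: 70→92, due 109, tardiness 0
#146: 92→112, due 113, tardiness 0
#132: 112→126, due 118, tardiness 8
#153: 126→152, due 155, tardiness 0
Sum = 0+0+0+0+0+0+0+8+0 = 8.

8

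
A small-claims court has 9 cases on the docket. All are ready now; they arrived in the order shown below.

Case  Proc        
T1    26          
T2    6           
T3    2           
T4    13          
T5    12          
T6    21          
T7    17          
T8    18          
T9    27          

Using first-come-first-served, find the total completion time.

FIFO (arrival order): T1 T2 T3 T4 T5 T6 T7 T8 T9.
T1: 0→26
T2: 26→32
T3: 32→34
T4: 34→47
T5: 47→59
T6: 59→80
T7: 80→97
T8: 97→115
T9: 115→142
Sum = 26+32+34+47+59+80+97+115+142 = 632.

632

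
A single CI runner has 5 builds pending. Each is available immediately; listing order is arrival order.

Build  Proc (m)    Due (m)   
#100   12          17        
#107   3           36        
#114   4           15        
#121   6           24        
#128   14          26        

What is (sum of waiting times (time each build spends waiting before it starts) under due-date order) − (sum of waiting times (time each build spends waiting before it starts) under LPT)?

-30

EDD (increasing due date): #114 #100 #121 #128 #107.
#114: waits 0, runs 0→4
#100: waits 4, runs 4→16
#121: waits 16, runs 16→22
#128: waits 22, runs 22→36
#107: waits 36, runs 36→39
Sum = 0+4+16+22+36 = 78.
LPT (decreasing processing time): #128 #100 #121 #114 #107.
#128: waits 0, runs 0→14
#100: waits 14, runs 14→26
#121: waits 26, runs 26→32
#114: waits 32, runs 32→36
#107: waits 36, runs 36→39
Sum = 0+14+26+32+36 = 108.
Difference = 78 − 108 = -30.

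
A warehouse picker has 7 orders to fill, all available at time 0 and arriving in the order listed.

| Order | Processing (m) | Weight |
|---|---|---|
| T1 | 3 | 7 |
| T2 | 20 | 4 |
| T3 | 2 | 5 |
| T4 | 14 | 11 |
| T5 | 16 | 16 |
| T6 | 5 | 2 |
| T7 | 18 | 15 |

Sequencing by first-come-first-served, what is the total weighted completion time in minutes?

FIFO (arrival order): T1 T2 T3 T4 T5 T6 T7.
T1: finishes 3, weight 7, w·C = 21
T2: finishes 23, weight 4, w·C = 92
T3: finishes 25, weight 5, w·C = 125
T4: finishes 39, weight 11, w·C = 429
T5: finishes 55, weight 16, w·C = 880
T6: finishes 60, weight 2, w·C = 120
T7: finishes 78, weight 15, w·C = 1170
Sum = 21+92+125+429+880+120+1170 = 2837.

2837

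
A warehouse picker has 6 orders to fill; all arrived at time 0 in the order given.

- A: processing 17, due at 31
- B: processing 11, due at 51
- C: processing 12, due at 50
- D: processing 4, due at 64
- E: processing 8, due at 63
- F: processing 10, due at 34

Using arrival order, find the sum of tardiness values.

FIFO (arrival order): A B C D E F.
A: 0→17, due 31, tardiness 0
B: 17→28, due 51, tardiness 0
C: 28→40, due 50, tardiness 0
D: 40→44, due 64, tardiness 0
E: 44→52, due 63, tardiness 0
F: 52→62, due 34, tardiness 28
Sum = 0+0+0+0+0+28 = 28.

28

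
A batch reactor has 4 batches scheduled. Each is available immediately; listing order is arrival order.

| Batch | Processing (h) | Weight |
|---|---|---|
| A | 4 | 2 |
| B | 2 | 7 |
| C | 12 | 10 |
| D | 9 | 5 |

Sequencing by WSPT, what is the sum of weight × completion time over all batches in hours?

323

WSPT (decreasing weight/processing-time ratio): B C D A.
B: finishes 2, weight 7, w·C = 14
C: finishes 14, weight 10, w·C = 140
D: finishes 23, weight 5, w·C = 115
A: finishes 27, weight 2, w·C = 54
Sum = 14+140+115+54 = 323.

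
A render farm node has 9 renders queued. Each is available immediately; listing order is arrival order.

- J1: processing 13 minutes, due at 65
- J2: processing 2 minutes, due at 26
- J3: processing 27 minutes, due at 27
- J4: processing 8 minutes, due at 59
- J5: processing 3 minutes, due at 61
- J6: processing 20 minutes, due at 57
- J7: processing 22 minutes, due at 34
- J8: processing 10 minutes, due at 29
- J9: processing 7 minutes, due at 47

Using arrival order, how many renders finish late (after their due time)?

FIFO (arrival order): J1 J2 J3 J4 J5 J6 J7 J8 J9.
J1: 0→13, due 65, tardiness 0
J2: 13→15, due 26, tardiness 0
J3: 15→42, due 27, tardiness 15
J4: 42→50, due 59, tardiness 0
J5: 50→53, due 61, tardiness 0
J6: 53→73, due 57, tardiness 16
J7: 73→95, due 34, tardiness 61
J8: 95→105, due 29, tardiness 76
J9: 105→112, due 47, tardiness 65
Late renders: 5.

5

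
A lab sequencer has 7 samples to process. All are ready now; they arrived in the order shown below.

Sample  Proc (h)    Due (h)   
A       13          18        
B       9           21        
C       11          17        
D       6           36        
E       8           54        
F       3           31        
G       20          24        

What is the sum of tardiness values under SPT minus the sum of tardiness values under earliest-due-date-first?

SPT (increasing processing time): F D E B C A G.
F: 0→3, due 31, tardiness 0
D: 3→9, due 36, tardiness 0
E: 9→17, due 54, tardiness 0
B: 17→26, due 21, tardiness 5
C: 26→37, due 17, tardiness 20
A: 37→50, due 18, tardiness 32
G: 50→70, due 24, tardiness 46
Sum = 0+0+0+5+20+32+46 = 103.
EDD (increasing due date): C A B G F D E.
C: 0→11, due 17, tardiness 0
A: 11→24, due 18, tardiness 6
B: 24→33, due 21, tardiness 12
G: 33→53, due 24, tardiness 29
F: 53→56, due 31, tardiness 25
D: 56→62, due 36, tardiness 26
E: 62→70, due 54, tardiness 16
Sum = 0+6+12+29+25+26+16 = 114.
Difference = 103 − 114 = -11.

-11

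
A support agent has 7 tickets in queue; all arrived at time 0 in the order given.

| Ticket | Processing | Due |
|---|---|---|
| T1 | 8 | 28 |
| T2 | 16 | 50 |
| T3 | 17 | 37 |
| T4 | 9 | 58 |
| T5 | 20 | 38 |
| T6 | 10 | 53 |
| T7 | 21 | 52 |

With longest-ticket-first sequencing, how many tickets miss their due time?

LPT (decreasing processing time): T7 T5 T3 T2 T6 T4 T1.
T7: 0→21, due 52, tardiness 0
T5: 21→41, due 38, tardiness 3
T3: 41→58, due 37, tardiness 21
T2: 58→74, due 50, tardiness 24
T6: 74→84, due 53, tardiness 31
T4: 84→93, due 58, tardiness 35
T1: 93→101, due 28, tardiness 73
Late tickets: 6.

6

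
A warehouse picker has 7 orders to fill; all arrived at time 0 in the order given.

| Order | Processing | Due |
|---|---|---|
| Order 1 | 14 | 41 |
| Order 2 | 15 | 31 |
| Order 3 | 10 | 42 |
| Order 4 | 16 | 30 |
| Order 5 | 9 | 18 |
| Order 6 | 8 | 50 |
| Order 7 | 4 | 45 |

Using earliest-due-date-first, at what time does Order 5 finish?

9

EDD (increasing due date): Order 5 Order 4 Order 2 Order 1 Order 3 Order 7 Order 6.
Order 5: 0→9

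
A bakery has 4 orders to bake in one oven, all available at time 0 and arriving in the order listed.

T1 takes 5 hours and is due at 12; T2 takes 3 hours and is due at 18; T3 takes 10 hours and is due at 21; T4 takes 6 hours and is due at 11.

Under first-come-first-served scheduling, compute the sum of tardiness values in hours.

13

FIFO (arrival order): T1 T2 T3 T4.
T1: 0→5, due 12, tardiness 0
T2: 5→8, due 18, tardiness 0
T3: 8→18, due 21, tardiness 0
T4: 18→24, due 11, tardiness 13
Sum = 0+0+0+13 = 13.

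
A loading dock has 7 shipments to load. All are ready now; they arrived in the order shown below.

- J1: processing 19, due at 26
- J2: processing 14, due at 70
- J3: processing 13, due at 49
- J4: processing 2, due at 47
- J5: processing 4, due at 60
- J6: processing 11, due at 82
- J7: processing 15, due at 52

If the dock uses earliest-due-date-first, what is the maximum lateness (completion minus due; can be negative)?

-3

EDD (increasing due date): J1 J4 J3 J7 J5 J2 J6.
J1: 0→19, due 26, lateness -7
J4: 19→21, due 47, lateness -26
J3: 21→34, due 49, lateness -15
J7: 34→49, due 52, lateness -3
J5: 49→53, due 60, lateness -7
J2: 53→67, due 70, lateness -3
J6: 67→78, due 82, lateness -4
Maximum = -3.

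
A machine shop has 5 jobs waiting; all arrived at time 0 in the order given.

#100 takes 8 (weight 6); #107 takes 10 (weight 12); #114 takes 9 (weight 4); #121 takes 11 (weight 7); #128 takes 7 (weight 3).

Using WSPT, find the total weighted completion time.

WSPT (decreasing weight/processing-time ratio): #107 #100 #121 #114 #128.
#107: finishes 10, weight 12, w·C = 120
#100: finishes 18, weight 6, w·C = 108
#121: finishes 29, weight 7, w·C = 203
#114: finishes 38, weight 4, w·C = 152
#128: finishes 45, weight 3, w·C = 135
Sum = 120+108+203+152+135 = 718.

718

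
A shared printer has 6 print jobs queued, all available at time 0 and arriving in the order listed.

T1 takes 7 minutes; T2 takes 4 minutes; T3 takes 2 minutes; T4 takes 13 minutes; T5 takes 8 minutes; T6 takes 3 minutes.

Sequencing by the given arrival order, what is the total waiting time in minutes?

91

FIFO (arrival order): T1 T2 T3 T4 T5 T6.
T1: waits 0, runs 0→7
T2: waits 7, runs 7→11
T3: waits 11, runs 11→13
T4: waits 13, runs 13→26
T5: waits 26, runs 26→34
T6: waits 34, runs 34→37
Sum = 0+7+11+13+26+34 = 91.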